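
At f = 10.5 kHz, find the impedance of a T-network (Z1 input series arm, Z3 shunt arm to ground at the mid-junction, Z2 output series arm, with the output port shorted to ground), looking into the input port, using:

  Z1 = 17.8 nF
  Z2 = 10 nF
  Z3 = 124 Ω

Step 1 — Angular frequency: ω = 2π·f = 2π·1.05e+04 = 6.597e+04 rad/s.
Step 2 — Component impedances:
  Z1: Z = 1/(jωC) = -j/(ω·C) = 0 - j851.6 Ω
  Z2: Z = 1/(jωC) = -j/(ω·C) = 0 - j1516 Ω
  Z3: Z = R = 124 Ω
Step 3 — With the output port shorted to ground, the output series arm Z2 runs from the junction to ground; the shunt arm Z3 also runs from the junction to ground. They appear in parallel: Z3 || Z2 = 123.2 - j10.08 Ω.
Step 4 — Series with input arm Z1: Z_in = Z1 + (Z3 || Z2) = 123.2 - j861.6 Ω = 870.4∠-81.9° Ω.

Z = 123.2 - j861.6 Ω = 870.4∠-81.9° Ω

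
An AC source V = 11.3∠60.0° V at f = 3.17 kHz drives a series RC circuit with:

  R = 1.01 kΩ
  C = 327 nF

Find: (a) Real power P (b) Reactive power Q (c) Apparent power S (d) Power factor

Step 1 — Angular frequency: ω = 2π·f = 2π·3170 = 1.992e+04 rad/s.
Step 2 — Component impedances:
  R: Z = R = 1010 Ω
  C: Z = 1/(jωC) = -j/(ω·C) = 0 - j153.5 Ω
Step 3 — Series combination: Z_total = R + C = 1010 - j153.5 Ω = 1022∠-8.6° Ω.
Step 4 — Source phasor: V = 11.3∠60.0° V = 5.65 + j9.786 V.
Step 5 — Current: I = V / Z = 0.004028 + j0.0103 A = 0.01106∠68.6° A.
Step 6 — Complex power: S = V·I* = 0.1236 - j0.01878 VA.
Step 7 — Real power: P = Re(S) = 0.1236 W.
Step 8 — Reactive power: Q = Im(S) = -0.01878 VAR.
Step 9 — Apparent power: |S| = 0.125 VA.
Step 10 — Power factor: PF = P/|S| = 0.9886 (leading).

(a) P = 0.1236 W  (b) Q = -0.01878 VAR  (c) S = 0.125 VA  (d) PF = 0.9886 (leading)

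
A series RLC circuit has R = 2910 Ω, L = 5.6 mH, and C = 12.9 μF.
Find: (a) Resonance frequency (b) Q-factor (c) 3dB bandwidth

Step 1 — Resonance condition Im(Z)=0 gives ω₀ = 1/√(LC).
Step 2 — ω₀ = 1/√(0.0056·1.29e-05) = 3721 rad/s.
Step 3 — f₀ = ω₀/(2π) = 592.1 Hz.
Step 4 — Series Q: Q = ω₀L/R = 3721·0.0056/2910 = 0.00716.
Step 5 — 3dB bandwidth: Δω = ω₀/Q = 5.196e+05 rad/s; BW = Δω/(2π) = 8.27e+04 Hz.

(a) f₀ = 592.1 Hz  (b) Q = 0.00716  (c) BW = 8.27e+04 Hz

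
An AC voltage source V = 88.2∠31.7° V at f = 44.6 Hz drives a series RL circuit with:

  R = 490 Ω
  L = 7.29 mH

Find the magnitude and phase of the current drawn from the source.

Step 1 — Angular frequency: ω = 2π·f = 2π·44.6 = 280.2 rad/s.
Step 2 — Component impedances:
  R: Z = R = 490 Ω
  L: Z = jωL = j·280.2·0.00729 = 0 + j2.043 Ω
Step 3 — Series combination: Z_total = R + L = 490 + j2.043 Ω = 490∠0.2° Ω.
Step 4 — Source phasor: V = 88.2∠31.7° V = 75.04 + j46.35 V.
Step 5 — Ohm's law: I = V / Z_total = (75.04 + j46.35) / (490 + j2.043) = 0.1535 + j0.09394 A.
Step 6 — Convert to polar: |I| = 0.18 A, ∠I = 31.5°.

I = 0.18∠31.5° A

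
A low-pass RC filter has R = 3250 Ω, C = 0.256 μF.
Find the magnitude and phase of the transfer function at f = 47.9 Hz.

Step 1 — Angular frequency: ω = 2π·47.9 = 301 rad/s.
Step 2 — Transfer function: H(jω) = 1/(1 + jωRC).
Step 3 — Denominator: 1 + jωRC = 1 + j·301·3250·2.56e-07 = 1 + j0.2504.
Step 4 — H = 0.941 - j0.2356.
Step 5 — Magnitude: |H| = 0.9701 (-0.3 dB); phase: φ = -14.1°.

|H| = 0.9701 (-0.3 dB), φ = -14.1°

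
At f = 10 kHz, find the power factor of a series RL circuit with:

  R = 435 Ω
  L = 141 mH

Step 1 — Angular frequency: ω = 2π·f = 2π·1e+04 = 6.283e+04 rad/s.
Step 2 — Component impedances:
  R: Z = R = 435 Ω
  L: Z = jωL = j·6.283e+04·0.141 = 0 + j8859 Ω
Step 3 — Series combination: Z_total = R + L = 435 + j8859 Ω = 8870∠87.2° Ω.
Step 4 — Power factor: PF = cos(φ) = Re(Z)/|Z| = 435/8870 = 0.04904.
Step 5 — Type: Im(Z) = 8859 ⇒ lagging (phase φ = 87.2°).

PF = 0.04904 (lagging, φ = 87.2°)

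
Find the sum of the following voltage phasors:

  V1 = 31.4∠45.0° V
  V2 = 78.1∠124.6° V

Step 1 — Convert each phasor to rectangular form:
  V1 = 31.4·(cos(45.0°) + j·sin(45.0°)) = 22.2 + j22.2 V
  V2 = 78.1·(cos(124.6°) + j·sin(124.6°)) = -44.35 + j64.29 V
Step 2 — Sum components: V_total = -22.15 + j86.49 V.
Step 3 — Convert to polar: |V_total| = 89.28 V, ∠V_total = 104.4°.

V_total = 89.28∠104.4° V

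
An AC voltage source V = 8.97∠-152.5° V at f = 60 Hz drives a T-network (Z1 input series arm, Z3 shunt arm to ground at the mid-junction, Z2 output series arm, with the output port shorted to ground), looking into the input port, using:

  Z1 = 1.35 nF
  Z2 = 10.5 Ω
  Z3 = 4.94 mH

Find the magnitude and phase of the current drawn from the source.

Step 1 — Angular frequency: ω = 2π·f = 2π·60 = 377 rad/s.
Step 2 — Component impedances:
  Z1: Z = 1/(jωC) = -j/(ω·C) = 0 - j1.965e+06 Ω
  Z2: Z = R = 10.5 Ω
  Z3: Z = jωL = j·377·0.00494 = 0 + j1.862 Ω
Step 3 — With the output port shorted to ground, the output series arm Z2 runs from the junction to ground; the shunt arm Z3 also runs from the junction to ground. They appear in parallel: Z3 || Z2 = 0.3202 + j1.806 Ω.
Step 4 — Series with input arm Z1: Z_in = Z1 + (Z3 || Z2) = 0.3202 - j1.965e+06 Ω = 1.965e+06∠-90.0° Ω.
Step 5 — Source phasor: V = 8.97∠-152.5° V = -7.956 - j4.142 V.
Step 6 — Ohm's law: I = V / Z_total = (-7.956 - j4.142) / (0.3202 - j1.965e+06) = 2.108e-06 - j4.049e-06 A.
Step 7 — Convert to polar: |I| = 4.565e-06 A, ∠I = -62.5°.

I = 4.565e-06∠-62.5° A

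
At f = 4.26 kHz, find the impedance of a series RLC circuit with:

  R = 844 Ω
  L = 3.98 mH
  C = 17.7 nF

Step 1 — Angular frequency: ω = 2π·f = 2π·4260 = 2.677e+04 rad/s.
Step 2 — Component impedances:
  R: Z = R = 844 Ω
  L: Z = jωL = j·2.677e+04·0.00398 = 0 + j106.5 Ω
  C: Z = 1/(jωC) = -j/(ω·C) = 0 - j2111 Ω
Step 3 — Series combination: Z_total = R + L + C = 844 - j2004 Ω = 2175∠-67.2° Ω.

Z = 844 - j2004 Ω = 2175∠-67.2° Ω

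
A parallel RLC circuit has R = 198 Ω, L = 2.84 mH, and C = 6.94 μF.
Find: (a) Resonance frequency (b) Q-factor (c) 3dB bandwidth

Step 1 — Resonance: ω₀ = 1/√(LC) = 1/√(0.00284·6.94e-06) = 7123 rad/s.
Step 2 — f₀ = ω₀/(2π) = 1134 Hz.
Step 3 — Parallel Q: Q = R/(ω₀L) = 198/(7123·0.00284) = 9.788.
Step 4 — Bandwidth: Δω = ω₀/Q = 727.7 rad/s; BW = Δω/(2π) = 115.8 Hz.

(a) f₀ = 1134 Hz  (b) Q = 9.788  (c) BW = 115.8 Hz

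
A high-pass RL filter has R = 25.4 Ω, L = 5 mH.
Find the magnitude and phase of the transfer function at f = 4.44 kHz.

Step 1 — Angular frequency: ω = 2π·4440 = 2.79e+04 rad/s.
Step 2 — Transfer function: H(jω) = jωL/(R + jωL).
Step 3 — Numerator jωL = j·139.5; denominator R + jωL = 25.4 + j139.5.
Step 4 — H = 0.9679 + j0.1763.
Step 5 — Magnitude: |H| = 0.9838 (-0.1 dB); phase: φ = 10.3°.

|H| = 0.9838 (-0.1 dB), φ = 10.3°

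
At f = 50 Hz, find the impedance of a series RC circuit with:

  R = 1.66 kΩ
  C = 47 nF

Step 1 — Angular frequency: ω = 2π·f = 2π·50 = 314.2 rad/s.
Step 2 — Component impedances:
  R: Z = R = 1660 Ω
  C: Z = 1/(jωC) = -j/(ω·C) = 0 - j6.773e+04 Ω
Step 3 — Series combination: Z_total = R + C = 1660 - j6.773e+04 Ω = 6.775e+04∠-88.6° Ω.

Z = 1660 - j6.773e+04 Ω = 6.775e+04∠-88.6° Ω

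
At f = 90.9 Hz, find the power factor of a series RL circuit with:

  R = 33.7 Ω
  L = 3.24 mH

Step 1 — Angular frequency: ω = 2π·f = 2π·90.9 = 571.1 rad/s.
Step 2 — Component impedances:
  R: Z = R = 33.7 Ω
  L: Z = jωL = j·571.1·0.00324 = 0 + j1.85 Ω
Step 3 — Series combination: Z_total = R + L = 33.7 + j1.85 Ω = 33.75∠3.1° Ω.
Step 4 — Power factor: PF = cos(φ) = Re(Z)/|Z| = 33.7/33.75 = 0.9985.
Step 5 — Type: Im(Z) = 1.85 ⇒ lagging (phase φ = 3.1°).

PF = 0.9985 (lagging, φ = 3.1°)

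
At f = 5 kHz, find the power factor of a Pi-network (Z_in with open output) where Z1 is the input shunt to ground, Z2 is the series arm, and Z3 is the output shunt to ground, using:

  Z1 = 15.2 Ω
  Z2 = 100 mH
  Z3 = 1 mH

Step 1 — Angular frequency: ω = 2π·f = 2π·5000 = 3.142e+04 rad/s.
Step 2 — Component impedances:
  Z1: Z = R = 15.2 Ω
  Z2: Z = jωL = j·3.142e+04·0.1 = 0 + j3142 Ω
  Z3: Z = jωL = j·3.142e+04·0.001 = 0 + j31.42 Ω
Step 3 — With open output, the series arm Z2 and the output shunt Z3 appear in series to ground: Z2 + Z3 = 0 + j3173 Ω.
Step 4 — Parallel with input shunt Z1: Z_in = Z1 || (Z2 + Z3) = 15.2 + j0.07281 Ω = 15.2∠0.3° Ω.
Step 5 — Power factor: PF = cos(φ) = Re(Z)/|Z| = 15.2/15.2 = 1.
Step 6 — Type: Im(Z) = 0.07281 ⇒ lagging (phase φ = 0.3°).

PF = 1 (lagging, φ = 0.3°)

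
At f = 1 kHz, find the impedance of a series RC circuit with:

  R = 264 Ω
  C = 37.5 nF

Step 1 — Angular frequency: ω = 2π·f = 2π·1000 = 6283 rad/s.
Step 2 — Component impedances:
  R: Z = R = 264 Ω
  C: Z = 1/(jωC) = -j/(ω·C) = 0 - j4244 Ω
Step 3 — Series combination: Z_total = R + C = 264 - j4244 Ω = 4252∠-86.4° Ω.

Z = 264 - j4244 Ω = 4252∠-86.4° Ω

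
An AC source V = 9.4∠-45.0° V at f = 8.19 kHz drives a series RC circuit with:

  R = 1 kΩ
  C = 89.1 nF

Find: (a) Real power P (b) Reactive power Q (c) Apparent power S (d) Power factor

Step 1 — Angular frequency: ω = 2π·f = 2π·8190 = 5.146e+04 rad/s.
Step 2 — Component impedances:
  R: Z = R = 1000 Ω
  C: Z = 1/(jωC) = -j/(ω·C) = 0 - j218.1 Ω
Step 3 — Series combination: Z_total = R + C = 1000 - j218.1 Ω = 1024∠-12.3° Ω.
Step 4 — Source phasor: V = 9.4∠-45.0° V = 6.647 - j6.647 V.
Step 5 — Current: I = V / Z = 0.007729 - j0.004961 A = 0.009184∠-32.7° A.
Step 6 — Complex power: S = V·I* = 0.08435 - j0.0184 VA.
Step 7 — Real power: P = Re(S) = 0.08435 W.
Step 8 — Reactive power: Q = Im(S) = -0.0184 VAR.
Step 9 — Apparent power: |S| = 0.08633 VA.
Step 10 — Power factor: PF = P/|S| = 0.977 (leading).

(a) P = 0.08435 W  (b) Q = -0.0184 VAR  (c) S = 0.08633 VA  (d) PF = 0.977 (leading)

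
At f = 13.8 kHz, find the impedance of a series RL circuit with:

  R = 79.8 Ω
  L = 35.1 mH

Step 1 — Angular frequency: ω = 2π·f = 2π·1.38e+04 = 8.671e+04 rad/s.
Step 2 — Component impedances:
  R: Z = R = 79.8 Ω
  L: Z = jωL = j·8.671e+04·0.0351 = 0 + j3043 Ω
Step 3 — Series combination: Z_total = R + L = 79.8 + j3043 Ω = 3044∠88.5° Ω.

Z = 79.8 + j3043 Ω = 3044∠88.5° Ω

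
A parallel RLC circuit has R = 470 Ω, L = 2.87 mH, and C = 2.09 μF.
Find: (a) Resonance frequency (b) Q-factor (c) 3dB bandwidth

Step 1 — Resonance: ω₀ = 1/√(LC) = 1/√(0.00287·2.09e-06) = 1.291e+04 rad/s.
Step 2 — f₀ = ω₀/(2π) = 2055 Hz.
Step 3 — Parallel Q: Q = R/(ω₀L) = 470/(1.291e+04·0.00287) = 12.68.
Step 4 — Bandwidth: Δω = ω₀/Q = 1018 rad/s; BW = Δω/(2π) = 162 Hz.

(a) f₀ = 2055 Hz  (b) Q = 12.68  (c) BW = 162 Hz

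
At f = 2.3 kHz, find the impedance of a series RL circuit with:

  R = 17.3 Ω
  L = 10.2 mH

Step 1 — Angular frequency: ω = 2π·f = 2π·2300 = 1.445e+04 rad/s.
Step 2 — Component impedances:
  R: Z = R = 17.3 Ω
  L: Z = jωL = j·1.445e+04·0.0102 = 0 + j147.4 Ω
Step 3 — Series combination: Z_total = R + L = 17.3 + j147.4 Ω = 148.4∠83.3° Ω.

Z = 17.3 + j147.4 Ω = 148.4∠83.3° Ω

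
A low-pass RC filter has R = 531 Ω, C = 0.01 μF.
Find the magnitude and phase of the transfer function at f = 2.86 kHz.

Step 1 — Angular frequency: ω = 2π·2860 = 1.797e+04 rad/s.
Step 2 — Transfer function: H(jω) = 1/(1 + jωRC).
Step 3 — Denominator: 1 + jωRC = 1 + j·1.797e+04·531·1e-08 = 1 + j0.09542.
Step 4 — H = 0.991 - j0.09456.
Step 5 — Magnitude: |H| = 0.9955 (-0.0 dB); phase: φ = -5.5°.

|H| = 0.9955 (-0.0 dB), φ = -5.5°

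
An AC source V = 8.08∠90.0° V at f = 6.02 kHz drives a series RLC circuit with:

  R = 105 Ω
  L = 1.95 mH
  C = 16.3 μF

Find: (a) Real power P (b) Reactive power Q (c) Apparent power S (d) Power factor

Step 1 — Angular frequency: ω = 2π·f = 2π·6020 = 3.782e+04 rad/s.
Step 2 — Component impedances:
  R: Z = R = 105 Ω
  L: Z = jωL = j·3.782e+04·0.00195 = 0 + j73.76 Ω
  C: Z = 1/(jωC) = -j/(ω·C) = 0 - j1.622 Ω
Step 3 — Series combination: Z_total = R + L + C = 105 + j72.14 Ω = 127.4∠34.5° Ω.
Step 4 — Source phasor: V = 8.08∠90.0° V = 0 + j8.08 V.
Step 5 — Current: I = V / Z = 0.03592 + j0.05228 A = 0.06343∠55.5° A.
Step 6 — Complex power: S = V·I* = 0.4224 + j0.2902 VA.
Step 7 — Real power: P = Re(S) = 0.4224 W.
Step 8 — Reactive power: Q = Im(S) = 0.2902 VAR.
Step 9 — Apparent power: |S| = 0.5125 VA.
Step 10 — Power factor: PF = P/|S| = 0.8242 (lagging).

(a) P = 0.4224 W  (b) Q = 0.2902 VAR  (c) S = 0.5125 VA  (d) PF = 0.8242 (lagging)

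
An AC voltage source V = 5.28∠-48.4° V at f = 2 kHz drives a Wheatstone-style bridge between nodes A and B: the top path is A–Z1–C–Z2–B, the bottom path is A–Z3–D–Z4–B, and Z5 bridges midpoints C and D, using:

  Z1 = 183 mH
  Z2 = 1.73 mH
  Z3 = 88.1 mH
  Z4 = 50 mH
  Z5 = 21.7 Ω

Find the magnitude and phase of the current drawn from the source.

Step 1 — Angular frequency: ω = 2π·f = 2π·2000 = 1.257e+04 rad/s.
Step 2 — Component impedances:
  Z1: Z = jωL = j·1.257e+04·0.183 = 0 + j2300 Ω
  Z2: Z = jωL = j·1.257e+04·0.00173 = 0 + j21.74 Ω
  Z3: Z = jωL = j·1.257e+04·0.0881 = 0 + j1107 Ω
  Z4: Z = jωL = j·1.257e+04·0.05 = 0 + j628.3 Ω
  Z5: Z = R = 21.7 Ω
Step 3 — Bridge requires nodal analysis (the Z5 bridge couples midpoints C and D, so the two paths cannot be reduced to a simple series/parallel combination). Setting node B to ground and injecting 1 A at node A, the 3-node admittance system at A, C, D solves to V_A = Z_AB = 8.918 + j768.7 Ω = 768.7∠89.3° Ω.
Step 4 — Source phasor: V = 5.28∠-48.4° V = 3.506 - j3.948 V.
Step 5 — Ohm's law: I = V / Z_total = (3.506 - j3.948) / (8.918 + j768.7) = -0.005083 - j0.004619 A.
Step 6 — Convert to polar: |I| = 0.006868 A, ∠I = -137.7°.

I = 0.006868∠-137.7° A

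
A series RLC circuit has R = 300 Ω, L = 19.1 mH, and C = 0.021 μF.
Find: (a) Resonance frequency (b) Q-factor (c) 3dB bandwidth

Step 1 — Resonance: ω₀ = 1/√(LC) = 1/√(0.0191·2.1e-08) = 4.993e+04 rad/s.
Step 2 — f₀ = ω₀/(2π) = 7947 Hz.
Step 3 — Series Q: Q = ω₀L/R = 4.993e+04·0.0191/300 = 3.179.
Step 4 — Bandwidth: Δω = ω₀/Q = 1.571e+04 rad/s; BW = Δω/(2π) = 2500 Hz.

(a) f₀ = 7947 Hz  (b) Q = 3.179  (c) BW = 2500 Hz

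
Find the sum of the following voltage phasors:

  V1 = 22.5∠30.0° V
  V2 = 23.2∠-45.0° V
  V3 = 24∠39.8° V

Step 1 — Convert each phasor to rectangular form:
  V1 = 22.5·(cos(30.0°) + j·sin(30.0°)) = 19.49 + j11.25 V
  V2 = 23.2·(cos(-45.0°) + j·sin(-45.0°)) = 16.4 - j16.4 V
  V3 = 24·(cos(39.8°) + j·sin(39.8°)) = 18.44 + j15.36 V
Step 2 — Sum components: V_total = 54.33 + j10.21 V.
Step 3 — Convert to polar: |V_total| = 55.28 V, ∠V_total = 10.6°.

V_total = 55.28∠10.6° V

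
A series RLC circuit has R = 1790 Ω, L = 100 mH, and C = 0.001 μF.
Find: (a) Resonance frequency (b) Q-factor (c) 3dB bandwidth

Step 1 — Resonance: ω₀ = 1/√(LC) = 1/√(0.1·1e-09) = 1e+05 rad/s.
Step 2 — f₀ = ω₀/(2π) = 1.592e+04 Hz.
Step 3 — Series Q: Q = ω₀L/R = 1e+05·0.1/1790 = 5.587.
Step 4 — Bandwidth: Δω = ω₀/Q = 1.79e+04 rad/s; BW = Δω/(2π) = 2849 Hz.

(a) f₀ = 1.592e+04 Hz  (b) Q = 5.587  (c) BW = 2849 Hz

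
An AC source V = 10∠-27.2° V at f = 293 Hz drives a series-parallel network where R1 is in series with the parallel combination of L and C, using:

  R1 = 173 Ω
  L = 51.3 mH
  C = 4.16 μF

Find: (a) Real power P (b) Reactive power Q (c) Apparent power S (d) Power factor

Step 1 — Angular frequency: ω = 2π·f = 2π·293 = 1841 rad/s.
Step 2 — Component impedances:
  R1: Z = R = 173 Ω
  L: Z = jωL = j·1841·0.0513 = 0 + j94.44 Ω
  C: Z = 1/(jωC) = -j/(ω·C) = 0 - j130.6 Ω
Step 3 — Parallel branch: L || C = 1/(1/L + 1/C) = 0 + j341.3 Ω.
Step 4 — Series with R1: Z_total = R1 + (L || C) = 173 + j341.3 Ω = 382.6∠63.1° Ω.
Step 5 — Source phasor: V = 10∠-27.2° V = 8.894 - j4.571 V.
Step 6 — Current: I = V / Z = -0.0001457 - j0.02613 A = 0.02613∠-90.3° A.
Step 7 — Complex power: S = V·I* = 0.1182 + j0.2331 VA.
Step 8 — Real power: P = Re(S) = 0.1182 W.
Step 9 — Reactive power: Q = Im(S) = 0.2331 VAR.
Step 10 — Apparent power: |S| = 0.2613 VA.
Step 11 — Power factor: PF = P/|S| = 0.4521 (lagging).

(a) P = 0.1182 W  (b) Q = 0.2331 VAR  (c) S = 0.2613 VA  (d) PF = 0.4521 (lagging)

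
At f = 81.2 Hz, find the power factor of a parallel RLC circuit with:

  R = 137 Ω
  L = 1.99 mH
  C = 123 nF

Step 1 — Angular frequency: ω = 2π·f = 2π·81.2 = 510.2 rad/s.
Step 2 — Component impedances:
  R: Z = R = 137 Ω
  L: Z = jωL = j·510.2·0.00199 = 0 + j1.015 Ω
  C: Z = 1/(jωC) = -j/(ω·C) = 0 - j1.594e+04 Ω
Step 3 — Parallel combination: 1/Z_total = 1/R + 1/L + 1/C; Z_total = 0.007525 + j1.015 Ω = 1.015∠89.6° Ω.
Step 4 — Power factor: PF = cos(φ) = Re(Z)/|Z| = 0.0075247/1.0153 = 0.007411.
Step 5 — Type: Im(Z) = 1.015 ⇒ lagging (phase φ = 89.6°).

PF = 0.007411 (lagging, φ = 89.6°)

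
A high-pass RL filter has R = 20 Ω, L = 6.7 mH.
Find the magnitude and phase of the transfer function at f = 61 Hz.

Step 1 — Angular frequency: ω = 2π·61 = 383.3 rad/s.
Step 2 — Transfer function: H(jω) = jωL/(R + jωL).
Step 3 — Numerator jωL = j·2.568; denominator R + jωL = 20 + j2.568.
Step 4 — H = 0.01622 + j0.1263.
Step 5 — Magnitude: |H| = 0.1274 (-17.9 dB); phase: φ = 82.7°.

|H| = 0.1274 (-17.9 dB), φ = 82.7°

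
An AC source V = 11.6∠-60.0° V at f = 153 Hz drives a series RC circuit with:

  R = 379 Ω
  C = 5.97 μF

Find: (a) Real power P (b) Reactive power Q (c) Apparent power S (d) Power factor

Step 1 — Angular frequency: ω = 2π·f = 2π·153 = 961.3 rad/s.
Step 2 — Component impedances:
  R: Z = R = 379 Ω
  C: Z = 1/(jωC) = -j/(ω·C) = 0 - j174.2 Ω
Step 3 — Series combination: Z_total = R + C = 379 - j174.2 Ω = 417.1∠-24.7° Ω.
Step 4 — Source phasor: V = 11.6∠-60.0° V = 5.8 - j10.05 V.
Step 5 — Current: I = V / Z = 0.02269 - j0.01607 A = 0.02781∠-35.3° A.
Step 6 — Complex power: S = V·I* = 0.2931 - j0.1347 VA.
Step 7 — Real power: P = Re(S) = 0.2931 W.
Step 8 — Reactive power: Q = Im(S) = -0.1347 VAR.
Step 9 — Apparent power: |S| = 0.3226 VA.
Step 10 — Power factor: PF = P/|S| = 0.9086 (leading).

(a) P = 0.2931 W  (b) Q = -0.1347 VAR  (c) S = 0.3226 VA  (d) PF = 0.9086 (leading)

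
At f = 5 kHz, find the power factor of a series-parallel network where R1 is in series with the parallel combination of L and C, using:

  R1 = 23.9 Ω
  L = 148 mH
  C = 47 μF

Step 1 — Angular frequency: ω = 2π·f = 2π·5000 = 3.142e+04 rad/s.
Step 2 — Component impedances:
  R1: Z = R = 23.9 Ω
  L: Z = jωL = j·3.142e+04·0.148 = 0 + j4650 Ω
  C: Z = 1/(jωC) = -j/(ω·C) = 0 - j0.6773 Ω
Step 3 — Parallel branch: L || C = 1/(1/L + 1/C) = 0 - j0.6774 Ω.
Step 4 — Series with R1: Z_total = R1 + (L || C) = 23.9 - j0.6774 Ω = 23.91∠-1.6° Ω.
Step 5 — Power factor: PF = cos(φ) = Re(Z)/|Z| = 23.9/23.91 = 0.9996.
Step 6 — Type: Im(Z) = -0.6774 ⇒ leading (phase φ = -1.6°).

PF = 0.9996 (leading, φ = -1.6°)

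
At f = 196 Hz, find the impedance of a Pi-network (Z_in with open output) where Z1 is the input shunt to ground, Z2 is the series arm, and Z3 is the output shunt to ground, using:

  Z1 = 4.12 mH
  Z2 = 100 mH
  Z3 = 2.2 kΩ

Step 1 — Angular frequency: ω = 2π·f = 2π·196 = 1232 rad/s.
Step 2 — Component impedances:
  Z1: Z = jωL = j·1232·0.00412 = 0 + j5.074 Ω
  Z2: Z = jωL = j·1232·0.1 = 0 + j123.2 Ω
  Z3: Z = R = 2200 Ω
Step 3 — With open output, the series arm Z2 and the output shunt Z3 appear in series to ground: Z2 + Z3 = 2200 + j123.2 Ω.
Step 4 — Parallel with input shunt Z1: Z_in = Z1 || (Z2 + Z3) = 0.01166 + j5.073 Ω = 5.073∠89.9° Ω.

Z = 0.01166 + j5.073 Ω = 5.073∠89.9° Ω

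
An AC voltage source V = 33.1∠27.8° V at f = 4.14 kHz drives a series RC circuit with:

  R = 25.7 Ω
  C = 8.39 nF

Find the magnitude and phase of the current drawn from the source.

Step 1 — Angular frequency: ω = 2π·f = 2π·4140 = 2.601e+04 rad/s.
Step 2 — Component impedances:
  R: Z = R = 25.7 Ω
  C: Z = 1/(jωC) = -j/(ω·C) = 0 - j4582 Ω
Step 3 — Series combination: Z_total = R + C = 25.7 - j4582 Ω = 4582∠-89.7° Ω.
Step 4 — Source phasor: V = 33.1∠27.8° V = 29.28 + j15.44 V.
Step 5 — Ohm's law: I = V / Z_total = (29.28 + j15.44) / (25.7 - j4582) = -0.003333 + j0.006409 A.
Step 6 — Convert to polar: |I| = 0.007224 A, ∠I = 117.5°.

I = 0.007224∠117.5° A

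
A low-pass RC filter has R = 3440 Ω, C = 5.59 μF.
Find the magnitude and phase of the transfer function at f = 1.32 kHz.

Step 1 — Angular frequency: ω = 2π·1320 = 8294 rad/s.
Step 2 — Transfer function: H(jω) = 1/(1 + jωRC).
Step 3 — Denominator: 1 + jωRC = 1 + j·8294·3440·5.59e-06 = 1 + j159.5.
Step 4 — H = 3.931e-05 - j0.00627.
Step 5 — Magnitude: |H| = 0.00627 (-44.1 dB); phase: φ = -89.6°.

|H| = 0.00627 (-44.1 dB), φ = -89.6°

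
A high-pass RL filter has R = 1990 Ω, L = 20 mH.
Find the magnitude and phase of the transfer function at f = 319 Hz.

Step 1 — Angular frequency: ω = 2π·319 = 2004 rad/s.
Step 2 — Transfer function: H(jω) = jωL/(R + jωL).
Step 3 — Numerator jωL = j·40.09; denominator R + jωL = 1990 + j40.09.
Step 4 — H = 0.0004056 + j0.02014.
Step 5 — Magnitude: |H| = 0.02014 (-33.9 dB); phase: φ = 88.8°.

|H| = 0.02014 (-33.9 dB), φ = 88.8°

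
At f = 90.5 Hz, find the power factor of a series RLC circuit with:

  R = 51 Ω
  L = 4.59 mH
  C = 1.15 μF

Step 1 — Angular frequency: ω = 2π·f = 2π·90.5 = 568.6 rad/s.
Step 2 — Component impedances:
  R: Z = R = 51 Ω
  L: Z = jωL = j·568.6·0.00459 = 0 + j2.61 Ω
  C: Z = 1/(jωC) = -j/(ω·C) = 0 - j1529 Ω
Step 3 — Series combination: Z_total = R + L + C = 51 - j1527 Ω = 1527∠-88.1° Ω.
Step 4 — Power factor: PF = cos(φ) = Re(Z)/|Z| = 51/1527.5 = 0.03339.
Step 5 — Type: Im(Z) = -1527 ⇒ leading (phase φ = -88.1°).

PF = 0.03339 (leading, φ = -88.1°)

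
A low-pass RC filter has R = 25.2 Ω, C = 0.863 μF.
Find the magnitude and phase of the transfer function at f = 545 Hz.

Step 1 — Angular frequency: ω = 2π·545 = 3424 rad/s.
Step 2 — Transfer function: H(jω) = 1/(1 + jωRC).
Step 3 — Denominator: 1 + jωRC = 1 + j·3424·25.2·8.63e-07 = 1 + j0.07447.
Step 4 — H = 0.9945 - j0.07406.
Step 5 — Magnitude: |H| = 0.9972 (-0.0 dB); phase: φ = -4.3°.

|H| = 0.9972 (-0.0 dB), φ = -4.3°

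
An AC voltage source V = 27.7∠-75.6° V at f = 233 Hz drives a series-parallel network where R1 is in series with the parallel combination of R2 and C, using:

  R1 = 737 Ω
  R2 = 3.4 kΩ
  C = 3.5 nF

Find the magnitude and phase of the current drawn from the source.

Step 1 — Angular frequency: ω = 2π·f = 2π·233 = 1464 rad/s.
Step 2 — Component impedances:
  R1: Z = R = 737 Ω
  R2: Z = R = 3400 Ω
  C: Z = 1/(jωC) = -j/(ω·C) = 0 - j1.952e+05 Ω
Step 3 — Parallel branch: R2 || C = 1/(1/R2 + 1/C) = 3399 - j59.21 Ω.
Step 4 — Series with R1: Z_total = R1 + (R2 || C) = 4136 - j59.21 Ω = 4136∠-0.8° Ω.
Step 5 — Source phasor: V = 27.7∠-75.6° V = 6.889 - j26.83 V.
Step 6 — Ohm's law: I = V / Z_total = (6.889 - j26.83) / (4136 - j59.21) = 0.001758 - j0.006462 A.
Step 7 — Convert to polar: |I| = 0.006697 A, ∠I = -74.8°.

I = 0.006697∠-74.8° A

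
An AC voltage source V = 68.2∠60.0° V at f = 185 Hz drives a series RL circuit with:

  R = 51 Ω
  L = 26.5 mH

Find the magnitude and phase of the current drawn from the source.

Step 1 — Angular frequency: ω = 2π·f = 2π·185 = 1162 rad/s.
Step 2 — Component impedances:
  R: Z = R = 51 Ω
  L: Z = jωL = j·1162·0.0265 = 0 + j30.8 Ω
Step 3 — Series combination: Z_total = R + L = 51 + j30.8 Ω = 59.58∠31.1° Ω.
Step 4 — Source phasor: V = 68.2∠60.0° V = 34.1 + j59.06 V.
Step 5 — Ohm's law: I = V / Z_total = (34.1 + j59.06) / (51 + j30.8) = 1.002 + j0.5526 A.
Step 6 — Convert to polar: |I| = 1.145 A, ∠I = 28.9°.

I = 1.145∠28.9° A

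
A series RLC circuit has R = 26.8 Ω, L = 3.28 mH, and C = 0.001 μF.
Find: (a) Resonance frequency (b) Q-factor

Step 1 — Resonance condition Im(Z)=0 gives ω₀ = 1/√(LC).
Step 2 — ω₀ = 1/√(0.00328·1e-09) = 5.522e+05 rad/s.
Step 3 — f₀ = ω₀/(2π) = 8.788e+04 Hz.
Step 4 — Series Q: Q = ω₀L/R = 5.522e+05·0.00328/26.8 = 67.58.

(a) f₀ = 8.788e+04 Hz  (b) Q = 67.58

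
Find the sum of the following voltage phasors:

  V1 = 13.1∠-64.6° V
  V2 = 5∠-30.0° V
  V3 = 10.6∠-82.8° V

Step 1 — Convert each phasor to rectangular form:
  V1 = 13.1·(cos(-64.6°) + j·sin(-64.6°)) = 5.619 - j11.83 V
  V2 = 5·(cos(-30.0°) + j·sin(-30.0°)) = 4.33 - j2.5 V
  V3 = 10.6·(cos(-82.8°) + j·sin(-82.8°)) = 1.329 - j10.52 V
Step 2 — Sum components: V_total = 11.28 - j24.85 V.
Step 3 — Convert to polar: |V_total| = 27.29 V, ∠V_total = -65.6°.

V_total = 27.29∠-65.6° V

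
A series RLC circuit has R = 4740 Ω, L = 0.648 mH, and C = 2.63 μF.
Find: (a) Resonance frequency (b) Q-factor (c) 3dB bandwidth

Step 1 — Resonance condition Im(Z)=0 gives ω₀ = 1/√(LC).
Step 2 — ω₀ = 1/√(0.000648·2.63e-06) = 2.422e+04 rad/s.
Step 3 — f₀ = ω₀/(2π) = 3855 Hz.
Step 4 — Series Q: Q = ω₀L/R = 2.422e+04·0.000648/4740 = 0.003312.
Step 5 — 3dB bandwidth: Δω = ω₀/Q = 7.315e+06 rad/s; BW = Δω/(2π) = 1.164e+06 Hz.

(a) f₀ = 3855 Hz  (b) Q = 0.003312  (c) BW = 1.164e+06 Hz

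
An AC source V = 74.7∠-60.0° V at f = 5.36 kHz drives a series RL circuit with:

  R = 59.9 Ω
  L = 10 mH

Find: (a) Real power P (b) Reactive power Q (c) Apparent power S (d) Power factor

Step 1 — Angular frequency: ω = 2π·f = 2π·5360 = 3.368e+04 rad/s.
Step 2 — Component impedances:
  R: Z = R = 59.9 Ω
  L: Z = jωL = j·3.368e+04·0.01 = 0 + j336.8 Ω
Step 3 — Series combination: Z_total = R + L = 59.9 + j336.8 Ω = 342.1∠79.9° Ω.
Step 4 — Source phasor: V = 74.7∠-60.0° V = 37.35 - j64.69 V.
Step 5 — Current: I = V / Z = -0.1671 - j0.1406 A = 0.2184∠-139.9° A.
Step 6 — Complex power: S = V·I* = 2.857 + j16.06 VA.
Step 7 — Real power: P = Re(S) = 2.857 W.
Step 8 — Reactive power: Q = Im(S) = 16.06 VAR.
Step 9 — Apparent power: |S| = 16.31 VA.
Step 10 — Power factor: PF = P/|S| = 0.1751 (lagging).

(a) P = 2.857 W  (b) Q = 16.06 VAR  (c) S = 16.31 VA  (d) PF = 0.1751 (lagging)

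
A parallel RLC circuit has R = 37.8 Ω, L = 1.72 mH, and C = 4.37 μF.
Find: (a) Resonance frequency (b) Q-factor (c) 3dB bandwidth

Step 1 — Resonance: ω₀ = 1/√(LC) = 1/√(0.00172·4.37e-06) = 1.153e+04 rad/s.
Step 2 — f₀ = ω₀/(2π) = 1836 Hz.
Step 3 — Parallel Q: Q = R/(ω₀L) = 37.8/(1.153e+04·0.00172) = 1.905.
Step 4 — Bandwidth: Δω = ω₀/Q = 6054 rad/s; BW = Δω/(2π) = 963.5 Hz.

(a) f₀ = 1836 Hz  (b) Q = 1.905  (c) BW = 963.5 Hz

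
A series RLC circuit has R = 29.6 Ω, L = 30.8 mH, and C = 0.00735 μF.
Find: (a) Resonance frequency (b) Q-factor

Step 1 — Resonance condition Im(Z)=0 gives ω₀ = 1/√(LC).
Step 2 — ω₀ = 1/√(0.0308·7.35e-09) = 6.646e+04 rad/s.
Step 3 — f₀ = ω₀/(2π) = 1.058e+04 Hz.
Step 4 — Series Q: Q = ω₀L/R = 6.646e+04·0.0308/29.6 = 69.16.

(a) f₀ = 1.058e+04 Hz  (b) Q = 69.16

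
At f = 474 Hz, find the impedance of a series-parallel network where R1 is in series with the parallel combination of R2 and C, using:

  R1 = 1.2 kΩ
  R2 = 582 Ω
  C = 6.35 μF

Step 1 — Angular frequency: ω = 2π·f = 2π·474 = 2978 rad/s.
Step 2 — Component impedances:
  R1: Z = R = 1200 Ω
  R2: Z = R = 582 Ω
  C: Z = 1/(jωC) = -j/(ω·C) = 0 - j52.88 Ω
Step 3 — Parallel branch: R2 || C = 1/(1/R2 + 1/C) = 4.765 - j52.44 Ω.
Step 4 — Series with R1: Z_total = R1 + (R2 || C) = 1205 - j52.44 Ω = 1206∠-2.5° Ω.

Z = 1205 - j52.44 Ω = 1206∠-2.5° Ω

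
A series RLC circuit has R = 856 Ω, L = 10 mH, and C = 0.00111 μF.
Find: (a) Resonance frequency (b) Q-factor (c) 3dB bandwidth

Step 1 — Resonance condition Im(Z)=0 gives ω₀ = 1/√(LC).
Step 2 — ω₀ = 1/√(0.01·1.11e-09) = 3.002e+05 rad/s.
Step 3 — f₀ = ω₀/(2π) = 4.777e+04 Hz.
Step 4 — Series Q: Q = ω₀L/R = 3.002e+05·0.01/856 = 3.506.
Step 5 — 3dB bandwidth: Δω = ω₀/Q = 8.56e+04 rad/s; BW = Δω/(2π) = 1.362e+04 Hz.

(a) f₀ = 4.777e+04 Hz  (b) Q = 3.506  (c) BW = 1.362e+04 Hz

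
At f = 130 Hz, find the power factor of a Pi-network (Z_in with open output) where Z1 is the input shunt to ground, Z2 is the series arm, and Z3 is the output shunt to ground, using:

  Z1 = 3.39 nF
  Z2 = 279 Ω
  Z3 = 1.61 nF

Step 1 — Angular frequency: ω = 2π·f = 2π·130 = 816.8 rad/s.
Step 2 — Component impedances:
  Z1: Z = 1/(jωC) = -j/(ω·C) = 0 - j3.611e+05 Ω
  Z2: Z = R = 279 Ω
  Z3: Z = 1/(jωC) = -j/(ω·C) = 0 - j7.604e+05 Ω
Step 3 — With open output, the series arm Z2 and the output shunt Z3 appear in series to ground: Z2 + Z3 = 279 - j7.604e+05 Ω.
Step 4 — Parallel with input shunt Z1: Z_in = Z1 || (Z2 + Z3) = 28.93 - j2.449e+05 Ω = 2.449e+05∠-90.0° Ω.
Step 5 — Power factor: PF = cos(φ) = Re(Z)/|Z| = 28.93/2.449e+05 = 0.0001181.
Step 6 — Type: Im(Z) = -2.449e+05 ⇒ leading (phase φ = -90.0°).

PF = 0.0001181 (leading, φ = -90.0°)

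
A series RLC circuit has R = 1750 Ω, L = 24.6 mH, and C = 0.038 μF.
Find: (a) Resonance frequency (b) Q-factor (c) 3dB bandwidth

Step 1 — Resonance: ω₀ = 1/√(LC) = 1/√(0.0246·3.8e-08) = 3.271e+04 rad/s.
Step 2 — f₀ = ω₀/(2π) = 5205 Hz.
Step 3 — Series Q: Q = ω₀L/R = 3.271e+04·0.0246/1750 = 0.4598.
Step 4 — Bandwidth: Δω = ω₀/Q = 7.114e+04 rad/s; BW = Δω/(2π) = 1.132e+04 Hz.

(a) f₀ = 5205 Hz  (b) Q = 0.4598  (c) BW = 1.132e+04 Hz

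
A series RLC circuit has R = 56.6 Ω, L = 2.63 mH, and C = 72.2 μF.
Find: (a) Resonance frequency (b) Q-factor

Step 1 — Resonance condition Im(Z)=0 gives ω₀ = 1/√(LC).
Step 2 — ω₀ = 1/√(0.00263·7.22e-05) = 2295 rad/s.
Step 3 — f₀ = ω₀/(2π) = 365.2 Hz.
Step 4 — Series Q: Q = ω₀L/R = 2295·0.00263/56.6 = 0.1066.

(a) f₀ = 365.2 Hz  (b) Q = 0.1066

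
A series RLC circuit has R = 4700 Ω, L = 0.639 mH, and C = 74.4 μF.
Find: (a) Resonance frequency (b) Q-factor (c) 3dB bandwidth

Step 1 — Resonance: ω₀ = 1/√(LC) = 1/√(0.000639·7.44e-05) = 4586 rad/s.
Step 2 — f₀ = ω₀/(2π) = 729.9 Hz.
Step 3 — Series Q: Q = ω₀L/R = 4586·0.000639/4700 = 0.0006235.
Step 4 — Bandwidth: Δω = ω₀/Q = 7.355e+06 rad/s; BW = Δω/(2π) = 1.171e+06 Hz.

(a) f₀ = 729.9 Hz  (b) Q = 0.0006235  (c) BW = 1.171e+06 Hz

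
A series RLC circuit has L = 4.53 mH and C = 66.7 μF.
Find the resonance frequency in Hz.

Step 1 — Resonance condition Im(Z)=0 gives ω₀ = 1/√(LC).
Step 2 — ω₀ = 1/√(0.00453·6.67e-05) = 1819 rad/s.
Step 3 — f₀ = ω₀/(2π) = 289.5 Hz.

f₀ = 289.5 Hz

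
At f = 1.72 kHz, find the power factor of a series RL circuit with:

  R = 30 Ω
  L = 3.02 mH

Step 1 — Angular frequency: ω = 2π·f = 2π·1720 = 1.081e+04 rad/s.
Step 2 — Component impedances:
  R: Z = R = 30 Ω
  L: Z = jωL = j·1.081e+04·0.00302 = 0 + j32.64 Ω
Step 3 — Series combination: Z_total = R + L = 30 + j32.64 Ω = 44.33∠47.4° Ω.
Step 4 — Power factor: PF = cos(φ) = Re(Z)/|Z| = 30/44.33 = 0.6767.
Step 5 — Type: Im(Z) = 32.64 ⇒ lagging (phase φ = 47.4°).

PF = 0.6767 (lagging, φ = 47.4°)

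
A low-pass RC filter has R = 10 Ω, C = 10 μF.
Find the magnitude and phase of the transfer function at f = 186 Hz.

Step 1 — Angular frequency: ω = 2π·186 = 1169 rad/s.
Step 2 — Transfer function: H(jω) = 1/(1 + jωRC).
Step 3 — Denominator: 1 + jωRC = 1 + j·1169·10·1e-05 = 1 + j0.1169.
Step 4 — H = 0.9865 - j0.1153.
Step 5 — Magnitude: |H| = 0.9932 (-0.1 dB); phase: φ = -6.7°.

|H| = 0.9932 (-0.1 dB), φ = -6.7°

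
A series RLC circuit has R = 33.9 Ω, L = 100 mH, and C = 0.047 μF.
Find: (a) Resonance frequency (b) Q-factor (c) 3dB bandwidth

Step 1 — Resonance: ω₀ = 1/√(LC) = 1/√(0.1·4.7e-08) = 1.459e+04 rad/s.
Step 2 — f₀ = ω₀/(2π) = 2322 Hz.
Step 3 — Series Q: Q = ω₀L/R = 1.459e+04·0.1/33.9 = 43.03.
Step 4 — Bandwidth: Δω = ω₀/Q = 339 rad/s; BW = Δω/(2π) = 53.95 Hz.

(a) f₀ = 2322 Hz  (b) Q = 43.03  (c) BW = 53.95 Hz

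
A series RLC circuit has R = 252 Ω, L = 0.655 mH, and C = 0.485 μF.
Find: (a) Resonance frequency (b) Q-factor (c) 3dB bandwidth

Step 1 — Resonance condition Im(Z)=0 gives ω₀ = 1/√(LC).
Step 2 — ω₀ = 1/√(0.000655·4.85e-07) = 5.611e+04 rad/s.
Step 3 — f₀ = ω₀/(2π) = 8930 Hz.
Step 4 — Series Q: Q = ω₀L/R = 5.611e+04·0.000655/252 = 0.1458.
Step 5 — 3dB bandwidth: Δω = ω₀/Q = 3.847e+05 rad/s; BW = Δω/(2π) = 6.123e+04 Hz.

(a) f₀ = 8930 Hz  (b) Q = 0.1458  (c) BW = 6.123e+04 Hz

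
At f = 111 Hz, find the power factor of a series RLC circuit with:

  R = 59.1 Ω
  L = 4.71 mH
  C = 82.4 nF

Step 1 — Angular frequency: ω = 2π·f = 2π·111 = 697.4 rad/s.
Step 2 — Component impedances:
  R: Z = R = 59.1 Ω
  L: Z = jωL = j·697.4·0.00471 = 0 + j3.285 Ω
  C: Z = 1/(jωC) = -j/(ω·C) = 0 - j1.74e+04 Ω
Step 3 — Series combination: Z_total = R + L + C = 59.1 - j1.74e+04 Ω = 1.74e+04∠-89.8° Ω.
Step 4 — Power factor: PF = cos(φ) = Re(Z)/|Z| = 59.1/1.74e+04 = 0.003397.
Step 5 — Type: Im(Z) = -1.74e+04 ⇒ leading (phase φ = -89.8°).

PF = 0.003397 (leading, φ = -89.8°)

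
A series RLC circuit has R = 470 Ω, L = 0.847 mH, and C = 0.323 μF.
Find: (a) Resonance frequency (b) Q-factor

Step 1 — Resonance condition Im(Z)=0 gives ω₀ = 1/√(LC).
Step 2 — ω₀ = 1/√(0.000847·3.23e-07) = 6.046e+04 rad/s.
Step 3 — f₀ = ω₀/(2π) = 9622 Hz.
Step 4 — Series Q: Q = ω₀L/R = 6.046e+04·0.000847/470 = 0.109.

(a) f₀ = 9622 Hz  (b) Q = 0.109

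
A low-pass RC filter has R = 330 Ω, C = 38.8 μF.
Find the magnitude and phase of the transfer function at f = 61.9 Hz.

Step 1 — Angular frequency: ω = 2π·61.9 = 388.9 rad/s.
Step 2 — Transfer function: H(jω) = 1/(1 + jωRC).
Step 3 — Denominator: 1 + jωRC = 1 + j·388.9·330·3.88e-05 = 1 + j4.98.
Step 4 — H = 0.03876 - j0.193.
Step 5 — Magnitude: |H| = 0.1969 (-14.1 dB); phase: φ = -78.6°.

|H| = 0.1969 (-14.1 dB), φ = -78.6°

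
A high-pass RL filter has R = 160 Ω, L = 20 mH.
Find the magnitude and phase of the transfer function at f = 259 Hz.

Step 1 — Angular frequency: ω = 2π·259 = 1627 rad/s.
Step 2 — Transfer function: H(jω) = jωL/(R + jωL).
Step 3 — Numerator jωL = j·32.55; denominator R + jωL = 160 + j32.55.
Step 4 — H = 0.03973 + j0.1953.
Step 5 — Magnitude: |H| = 0.1993 (-14.0 dB); phase: φ = 78.5°.

|H| = 0.1993 (-14.0 dB), φ = 78.5°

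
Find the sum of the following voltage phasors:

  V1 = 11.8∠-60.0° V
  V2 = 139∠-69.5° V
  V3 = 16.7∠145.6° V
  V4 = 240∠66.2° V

Step 1 — Convert each phasor to rectangular form:
  V1 = 11.8·(cos(-60.0°) + j·sin(-60.0°)) = 5.9 - j10.22 V
  V2 = 139·(cos(-69.5°) + j·sin(-69.5°)) = 48.68 - j130.2 V
  V3 = 16.7·(cos(145.6°) + j·sin(145.6°)) = -13.78 + j9.435 V
  V4 = 240·(cos(66.2°) + j·sin(66.2°)) = 96.85 + j219.6 V
Step 2 — Sum components: V_total = 137.7 + j88.61 V.
Step 3 — Convert to polar: |V_total| = 163.7 V, ∠V_total = 32.8°.

V_total = 163.7∠32.8° V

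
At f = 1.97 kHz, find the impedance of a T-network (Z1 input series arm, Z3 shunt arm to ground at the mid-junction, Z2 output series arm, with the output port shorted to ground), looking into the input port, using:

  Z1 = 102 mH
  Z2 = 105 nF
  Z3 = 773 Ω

Step 1 — Angular frequency: ω = 2π·f = 2π·1970 = 1.238e+04 rad/s.
Step 2 — Component impedances:
  Z1: Z = jωL = j·1.238e+04·0.102 = 0 + j1263 Ω
  Z2: Z = 1/(jωC) = -j/(ω·C) = 0 - j769.4 Ω
  Z3: Z = R = 773 Ω
Step 3 — With the output port shorted to ground, the output series arm Z2 runs from the junction to ground; the shunt arm Z3 also runs from the junction to ground. They appear in parallel: Z3 || Z2 = 384.7 - j386.5 Ω.
Step 4 — Series with input arm Z1: Z_in = Z1 + (Z3 || Z2) = 384.7 + j876 Ω = 956.8∠66.3° Ω.

Z = 384.7 + j876 Ω = 956.8∠66.3° Ω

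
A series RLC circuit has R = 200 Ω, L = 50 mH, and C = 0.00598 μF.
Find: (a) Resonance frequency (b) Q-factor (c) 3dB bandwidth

Step 1 — Resonance condition Im(Z)=0 gives ω₀ = 1/√(LC).
Step 2 — ω₀ = 1/√(0.05·5.98e-09) = 5.783e+04 rad/s.
Step 3 — f₀ = ω₀/(2π) = 9204 Hz.
Step 4 — Series Q: Q = ω₀L/R = 5.783e+04·0.05/200 = 14.46.
Step 5 — 3dB bandwidth: Δω = ω₀/Q = 4000 rad/s; BW = Δω/(2π) = 636.6 Hz.

(a) f₀ = 9204 Hz  (b) Q = 14.46  (c) BW = 636.6 Hz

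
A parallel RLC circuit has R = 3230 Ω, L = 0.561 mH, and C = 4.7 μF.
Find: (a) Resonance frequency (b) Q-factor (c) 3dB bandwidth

Step 1 — Resonance: ω₀ = 1/√(LC) = 1/√(0.000561·4.7e-06) = 1.947e+04 rad/s.
Step 2 — f₀ = ω₀/(2π) = 3099 Hz.
Step 3 — Parallel Q: Q = R/(ω₀L) = 3230/(1.947e+04·0.000561) = 295.6.
Step 4 — Bandwidth: Δω = ω₀/Q = 65.87 rad/s; BW = Δω/(2π) = 10.48 Hz.

(a) f₀ = 3099 Hz  (b) Q = 295.6  (c) BW = 10.48 Hz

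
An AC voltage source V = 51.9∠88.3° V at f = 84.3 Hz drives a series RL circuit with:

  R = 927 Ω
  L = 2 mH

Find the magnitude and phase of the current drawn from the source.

Step 1 — Angular frequency: ω = 2π·f = 2π·84.3 = 529.7 rad/s.
Step 2 — Component impedances:
  R: Z = R = 927 Ω
  L: Z = jωL = j·529.7·0.002 = 0 + j1.059 Ω
Step 3 — Series combination: Z_total = R + L = 927 + j1.059 Ω = 927∠0.1° Ω.
Step 4 — Source phasor: V = 51.9∠88.3° V = 1.54 + j51.88 V.
Step 5 — Ohm's law: I = V / Z_total = (1.54 + j51.88) / (927 + j1.059) = 0.001725 + j0.05596 A.
Step 6 — Convert to polar: |I| = 0.05599 A, ∠I = 88.2°.

I = 0.05599∠88.2° A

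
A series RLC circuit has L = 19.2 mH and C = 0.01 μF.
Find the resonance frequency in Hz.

Step 1 — Resonance condition Im(Z)=0 gives ω₀ = 1/√(LC).
Step 2 — ω₀ = 1/√(0.0192·1e-08) = 7.217e+04 rad/s.
Step 3 — f₀ = ω₀/(2π) = 1.149e+04 Hz.

f₀ = 1.149e+04 Hz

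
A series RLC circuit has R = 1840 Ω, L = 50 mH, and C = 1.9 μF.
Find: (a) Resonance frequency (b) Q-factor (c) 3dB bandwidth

Step 1 — Resonance: ω₀ = 1/√(LC) = 1/√(0.05·1.9e-06) = 3244 rad/s.
Step 2 — f₀ = ω₀/(2π) = 516.4 Hz.
Step 3 — Series Q: Q = ω₀L/R = 3244·0.05/1840 = 0.08816.
Step 4 — Bandwidth: Δω = ω₀/Q = 3.68e+04 rad/s; BW = Δω/(2π) = 5857 Hz.

(a) f₀ = 516.4 Hz  (b) Q = 0.08816  (c) BW = 5857 Hz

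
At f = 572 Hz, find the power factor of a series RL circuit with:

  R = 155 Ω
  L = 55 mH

Step 1 — Angular frequency: ω = 2π·f = 2π·572 = 3594 rad/s.
Step 2 — Component impedances:
  R: Z = R = 155 Ω
  L: Z = jωL = j·3594·0.055 = 0 + j197.7 Ω
Step 3 — Series combination: Z_total = R + L = 155 + j197.7 Ω = 251.2∠51.9° Ω.
Step 4 — Power factor: PF = cos(φ) = Re(Z)/|Z| = 155/251.19 = 0.6171.
Step 5 — Type: Im(Z) = 197.7 ⇒ lagging (phase φ = 51.9°).

PF = 0.6171 (lagging, φ = 51.9°)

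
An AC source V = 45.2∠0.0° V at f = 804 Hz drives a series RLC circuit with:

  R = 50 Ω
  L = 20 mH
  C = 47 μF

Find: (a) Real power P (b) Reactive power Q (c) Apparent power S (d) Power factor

Step 1 — Angular frequency: ω = 2π·f = 2π·804 = 5052 rad/s.
Step 2 — Component impedances:
  R: Z = R = 50 Ω
  L: Z = jωL = j·5052·0.02 = 0 + j101 Ω
  C: Z = 1/(jωC) = -j/(ω·C) = 0 - j4.212 Ω
Step 3 — Series combination: Z_total = R + L + C = 50 + j96.82 Ω = 109∠62.7° Ω.
Step 4 — Source phasor: V = 45.2∠0.0° V = 45.2 V.
Step 5 — Current: I = V / Z = 0.1903 - j0.3686 A = 0.4148∠-62.7° A.
Step 6 — Complex power: S = V·I* = 8.603 + j16.66 VA.
Step 7 — Real power: P = Re(S) = 8.603 W.
Step 8 — Reactive power: Q = Im(S) = 16.66 VAR.
Step 9 — Apparent power: |S| = 18.75 VA.
Step 10 — Power factor: PF = P/|S| = 0.4588 (lagging).

(a) P = 8.603 W  (b) Q = 16.66 VAR  (c) S = 18.75 VA  (d) PF = 0.4588 (lagging)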